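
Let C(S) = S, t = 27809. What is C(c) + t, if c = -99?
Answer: 27710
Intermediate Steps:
C(c) + t = -99 + 27809 = 27710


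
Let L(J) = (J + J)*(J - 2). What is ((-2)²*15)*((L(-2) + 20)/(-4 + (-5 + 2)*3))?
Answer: -2160/13 ≈ -166.15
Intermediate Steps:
L(J) = 2*J*(-2 + J) (L(J) = (2*J)*(-2 + J) = 2*J*(-2 + J))
((-2)²*15)*((L(-2) + 20)/(-4 + (-5 + 2)*3)) = ((-2)²*15)*((2*(-2)*(-2 - 2) + 20)/(-4 + (-5 + 2)*3)) = (4*15)*((2*(-2)*(-4) + 20)/(-4 - 3*3)) = 60*((16 + 20)/(-4 - 9)) = 60*(36/(-13)) = 60*(36*(-1/13)) = 60*(-36/13) = -2160/13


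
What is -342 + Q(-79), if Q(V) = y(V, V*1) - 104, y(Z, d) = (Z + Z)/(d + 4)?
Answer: -33292/75 ≈ -443.89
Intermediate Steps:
y(Z, d) = 2*Z/(4 + d) (y(Z, d) = (2*Z)/(4 + d) = 2*Z/(4 + d))
Q(V) = -104 + 2*V/(4 + V) (Q(V) = 2*V/(4 + V*1) - 104 = 2*V/(4 + V) - 104 = -104 + 2*V/(4 + V))
-342 + Q(-79) = -342 + 2*(-208 - 51*(-79))/(4 - 79) = -342 + 2*(-208 + 4029)/(-75) = -342 + 2*(-1/75)*3821 = -342 - 7642/75 = -33292/75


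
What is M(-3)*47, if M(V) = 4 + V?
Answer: 47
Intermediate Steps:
M(-3)*47 = (4 - 3)*47 = 1*47 = 47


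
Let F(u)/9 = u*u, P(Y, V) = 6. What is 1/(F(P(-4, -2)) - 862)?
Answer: -1/538 ≈ -0.0018587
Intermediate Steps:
F(u) = 9*u² (F(u) = 9*(u*u) = 9*u²)
1/(F(P(-4, -2)) - 862) = 1/(9*6² - 862) = 1/(9*36 - 862) = 1/(324 - 862) = 1/(-538) = -1/538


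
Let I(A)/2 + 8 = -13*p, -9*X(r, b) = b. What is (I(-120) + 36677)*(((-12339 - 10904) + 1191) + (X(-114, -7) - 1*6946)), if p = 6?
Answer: -9526892375/9 ≈ -1.0585e+9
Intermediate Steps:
X(r, b) = -b/9
I(A) = -172 (I(A) = -16 + 2*(-13*6) = -16 + 2*(-78) = -16 - 156 = -172)
(I(-120) + 36677)*(((-12339 - 10904) + 1191) + (X(-114, -7) - 1*6946)) = (-172 + 36677)*(((-12339 - 10904) + 1191) + (-⅑*(-7) - 1*6946)) = 36505*((-23243 + 1191) + (7/9 - 6946)) = 36505*(-22052 - 62507/9) = 36505*(-260975/9) = -9526892375/9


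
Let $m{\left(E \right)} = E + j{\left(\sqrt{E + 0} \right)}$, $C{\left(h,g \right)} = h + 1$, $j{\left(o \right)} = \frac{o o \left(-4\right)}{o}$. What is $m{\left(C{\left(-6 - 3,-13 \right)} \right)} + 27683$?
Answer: $27675 - 8 i \sqrt{2} \approx 27675.0 - 11.314 i$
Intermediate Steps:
$j{\left(o \right)} = - 4 o$ ($j{\left(o \right)} = \frac{o^{2} \left(-4\right)}{o} = \frac{\left(-4\right) o^{2}}{o} = - 4 o$)
$C{\left(h,g \right)} = 1 + h$
$m{\left(E \right)} = E - 4 \sqrt{E}$ ($m{\left(E \right)} = E - 4 \sqrt{E + 0} = E - 4 \sqrt{E}$)
$m{\left(C{\left(-6 - 3,-13 \right)} \right)} + 27683 = \left(\left(1 - 9\right) - 4 \sqrt{1 - 9}\right) + 27683 = \left(-8 - 4 \sqrt{-8}\right) + 27683 = \left(-8 - 4 \cdot 2 i \sqrt{2}\right) + 27683 = \left(-8 - 8 i \sqrt{2}\right) + 27683 = 27675 - 8 i \sqrt{2}$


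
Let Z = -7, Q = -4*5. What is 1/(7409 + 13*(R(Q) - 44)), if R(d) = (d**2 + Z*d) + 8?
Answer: 1/13961 ≈ 7.1628e-5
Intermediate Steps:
Q = -20
R(d) = 8 + d**2 - 7*d (R(d) = (d**2 - 7*d) + 8 = 8 + d**2 - 7*d)
1/(7409 + 13*(R(Q) - 44)) = 1/(7409 + 13*((8 + (-20)**2 - 7*(-20)) - 44)) = 1/(7409 + 13*((8 + 400 + 140) - 44)) = 1/(7409 + 13*(548 - 44)) = 1/(7409 + 13*504) = 1/(7409 + 6552) = 1/13961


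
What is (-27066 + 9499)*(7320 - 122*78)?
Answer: 38577132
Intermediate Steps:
(-27066 + 9499)*(7320 - 122*78) = -17567*(7320 - 9516) = -17567*(-2196) = 38577132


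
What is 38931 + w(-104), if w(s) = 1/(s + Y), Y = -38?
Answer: 5528201/142 ≈ 38931.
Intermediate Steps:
w(s) = 1/(-38 + s) (w(s) = 1/(s - 38) = 1/(-38 + s))
38931 + w(-104) = 38931 + 1/(-38 - 104) = 38931 + 1/(-142) = 38931 - 1/142 = 5528201/142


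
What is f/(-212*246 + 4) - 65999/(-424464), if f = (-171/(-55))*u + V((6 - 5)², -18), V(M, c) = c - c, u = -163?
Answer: 50281364233/304355544240 ≈ 0.16521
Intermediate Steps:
V(M, c) = 0
f = -27873/55 (f = -171/(-55)*(-163) + 0 = -171*(-1/55)*(-163) + 0 = (171/55)*(-163) + 0 = -27873/55 + 0 = -27873/55 ≈ -506.78)
f/(-212*246 + 4) - 65999/(-424464) = -27873/(55*(-212*246 + 4)) - 65999/(-424464) = -27873/(55*(-52152 + 4)) - 65999*(-1/424464) = -27873/55/(-52148) + 65999/424464 = -27873/55*(-1/52148) + 65999/424464 = 27873/2868140 + 65999/424464 = 50281364233/304355544240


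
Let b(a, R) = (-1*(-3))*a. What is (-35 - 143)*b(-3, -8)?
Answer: 1602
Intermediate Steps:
b(a, R) = 3*a
(-35 - 143)*b(-3, -8) = (-35 - 143)*(3*(-3)) = -178*(-9) = 1602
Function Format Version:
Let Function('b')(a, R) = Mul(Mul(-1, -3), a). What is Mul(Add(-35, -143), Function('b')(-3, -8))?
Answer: 1602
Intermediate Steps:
Function('b')(a, R) = Mul(3, a)
Mul(Add(-35, -143), Function('b')(-3, -8)) = Mul(Add(-35, -143), Mul(3, -3)) = Mul(-178, -9) = 1602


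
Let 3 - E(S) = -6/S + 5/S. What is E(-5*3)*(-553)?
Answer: -24332/15 ≈ -1622.1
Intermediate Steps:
E(S) = 3 + 1/S (E(S) = 3 - (-6/S + 5/S) = 3 - (-1)/S = 3 + 1/S)
E(-5*3)*(-553) = (3 + 1/(-5*3))*(-553) = (3 + 1/(-15))*(-553) = (3 - 1/15)*(-553) = (44/15)*(-553) = -24332/15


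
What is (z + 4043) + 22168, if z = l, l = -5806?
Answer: 20405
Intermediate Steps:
z = -5806
(z + 4043) + 22168 = (-5806 + 4043) + 22168 = -1763 + 22168 = 20405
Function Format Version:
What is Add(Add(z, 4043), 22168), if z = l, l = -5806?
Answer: 20405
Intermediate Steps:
z = -5806
Add(Add(z, 4043), 22168) = Add(Add(-5806, 4043), 22168) = Add(-1763, 22168) = 20405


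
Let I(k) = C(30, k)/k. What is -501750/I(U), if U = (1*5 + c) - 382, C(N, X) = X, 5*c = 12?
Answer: -501750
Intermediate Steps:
c = 12/5 (c = (⅕)*12 = 12/5 ≈ 2.4000)
U = -1873/5 (U = (1*5 + 12/5) - 382 = (5 + 12/5) - 382 = 37/5 - 382 = -1873/5 ≈ -374.60)
I(k) = 1 (I(k) = k/k = 1)
-501750/I(U) = -501750/1 = -501750*1 = -501750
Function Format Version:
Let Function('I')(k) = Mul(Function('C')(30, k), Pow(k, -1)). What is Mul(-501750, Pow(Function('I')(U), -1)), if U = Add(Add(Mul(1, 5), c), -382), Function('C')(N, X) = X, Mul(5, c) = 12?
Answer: -501750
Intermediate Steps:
c = Rational(12, 5) (c = Mul(Rational(1, 5), 12) = Rational(12, 5) ≈ 2.4000)
U = Rational(-1873, 5) (U = Add(Add(Mul(1, 5), Rational(12, 5)), -382) = Add(Add(5, Rational(12, 5)), -382) = Add(Rational(37, 5), -382) = Rational(-1873, 5) ≈ -374.60)
Function('I')(k) = 1 (Function('I')(k) = Mul(k, Pow(k, -1)) = 1)
Mul(-501750, Pow(Function('I')(U), -1)) = Mul(-501750, Pow(1, -1)) = Mul(-501750, 1) = -501750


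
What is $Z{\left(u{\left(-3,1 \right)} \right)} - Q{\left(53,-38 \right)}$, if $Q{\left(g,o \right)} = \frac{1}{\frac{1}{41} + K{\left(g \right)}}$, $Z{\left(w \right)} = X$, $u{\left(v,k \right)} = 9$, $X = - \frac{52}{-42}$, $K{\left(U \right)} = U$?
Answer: $\frac{55663}{45654} \approx 1.2192$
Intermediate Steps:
$X = \frac{26}{21}$ ($X = \left(-52\right) \left(- \frac{1}{42}\right) = \frac{26}{21} \approx 1.2381$)
$Z{\left(w \right)} = \frac{26}{21}$
$Q{\left(g,o \right)} = \frac{1}{\frac{1}{41} + g}$
$Z{\left(u{\left(-3,1 \right)} \right)} - Q{\left(53,-38 \right)} = \frac{26}{21} - \frac{41}{1 + 41 \cdot 53} = \frac{26}{21} - \frac{41}{1 + 2173} = \frac{26}{21} - \frac{41}{2174} = \frac{55663}{45654}$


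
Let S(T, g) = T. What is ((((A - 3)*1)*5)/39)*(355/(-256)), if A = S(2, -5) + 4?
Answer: -1775/3328 ≈ -0.53335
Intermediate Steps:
A = 6 (A = 2 + 4 = 6)
((((A - 3)*1)*5)/39)*(355/(-256)) = ((((6 - 3)*1)*5)/39)*(355/(-256)) = (((3*1)*5)*(1/39))*(355*(-1/256)) = ((3*5)*(1/39))*(-355/256) = (15*(1/39))*(-355/256) = (5/13)*(-355/256) = -1775/3328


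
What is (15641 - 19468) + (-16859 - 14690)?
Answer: -35376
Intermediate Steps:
(15641 - 19468) + (-16859 - 14690) = -3827 - 31549 = -35376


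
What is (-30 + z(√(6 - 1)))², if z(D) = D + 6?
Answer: (24 - √5)² ≈ 473.67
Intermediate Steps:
z(D) = 6 + D
(-30 + z(√(6 - 1)))² = (-30 + (6 + √(6 - 1)))² = (-30 + (6 + √5))² = (-24 + √5)²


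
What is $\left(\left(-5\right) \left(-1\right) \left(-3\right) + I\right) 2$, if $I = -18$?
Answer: $-66$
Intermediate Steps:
$\left(\left(-5\right) \left(-1\right) \left(-3\right) + I\right) 2 = \left(\left(-5\right) \left(-1\right) \left(-3\right) - 18\right) 2 = \left(5 \left(-3\right) - 18\right) 2 = \left(-15 - 18\right) 2 = \left(-33\right) 2 = -66$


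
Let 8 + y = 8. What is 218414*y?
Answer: 0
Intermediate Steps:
y = 0 (y = -8 + 8 = 0)
218414*y = 218414*0 = 0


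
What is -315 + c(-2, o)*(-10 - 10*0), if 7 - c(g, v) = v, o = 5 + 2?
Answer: -315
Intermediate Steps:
o = 7
c(g, v) = 7 - v
-315 + c(-2, o)*(-10 - 10*0) = -315 + (7 - 1*7)*(-10 - 10*0) = -315 + (7 - 7)*(-10 + 0) = -315 + 0*(-10) = -315 + 0 = -315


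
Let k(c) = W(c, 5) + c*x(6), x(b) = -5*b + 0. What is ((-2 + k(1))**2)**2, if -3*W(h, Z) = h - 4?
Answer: 923521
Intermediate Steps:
W(h, Z) = 4/3 - h/3 (W(h, Z) = -(h - 4)/3 = -(-4 + h)/3 = 4/3 - h/3)
x(b) = -5*b
k(c) = 4/3 - 91*c/3 (k(c) = (4/3 - c/3) + c*(-5*6) = (4/3 - c/3) + c*(-30) = (4/3 - c/3) - 30*c = 4/3 - 91*c/3)
((-2 + k(1))**2)**2 = ((-2 + (4/3 - 91/3*1))**2)**2 = ((-2 + (4/3 - 91/3))**2)**2 = ((-2 - 29)**2)**2 = ((-31)**2)**2 = 961**2 = 923521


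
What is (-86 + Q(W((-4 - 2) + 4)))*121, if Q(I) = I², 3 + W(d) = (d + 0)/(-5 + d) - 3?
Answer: -316294/49 ≈ -6455.0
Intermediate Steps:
W(d) = -6 + d/(-5 + d) (W(d) = -3 + ((d + 0)/(-5 + d) - 3) = -3 + (d/(-5 + d) - 3) = -3 + (-3 + d/(-5 + d)) = -6 + d/(-5 + d))
(-86 + Q(W((-4 - 2) + 4)))*121 = (-86 + (5*(6 - ((-4 - 2) + 4))/(-5 + ((-4 - 2) + 4)))²)*121 = (-86 + (5*(6 - (-6 + 4))/(-5 + (-6 + 4)))²)*121 = (-86 + (5*(6 - 1*(-2))/(-5 - 2))²)*121 = (-86 + (5*(6 + 2)/(-7))²)*121 = (-86 + (5*(-⅐)*8)²)*121 = (-86 + (-40/7)²)*121 = (-86 + 1600/49)*121 = -2614/49*121 = -316294/49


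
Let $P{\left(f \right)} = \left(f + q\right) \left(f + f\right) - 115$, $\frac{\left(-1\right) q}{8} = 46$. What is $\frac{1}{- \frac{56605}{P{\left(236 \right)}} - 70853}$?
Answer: $- \frac{62419}{4422516802} \approx -1.4114 \cdot 10^{-5}$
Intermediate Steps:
$q = -368$ ($q = \left(-8\right) 46 = -368$)
$P{\left(f \right)} = -115 + 2 f \left(-368 + f\right)$ ($P{\left(f \right)} = \left(f - 368\right) \left(f + f\right) - 115 = \left(-368 + f\right) 2 f - 115 = 2 f \left(-368 + f\right) - 115 = -115 + 2 f \left(-368 + f\right)$)
$\frac{1}{- \frac{56605}{P{\left(236 \right)}} - 70853} = \frac{1}{- \frac{56605}{-115 - 173696 + 2 \cdot 236^{2}} - 70853} = \frac{1}{- \frac{56605}{-115 - 173696 + 2 \cdot 55696} - 70853} = \frac{1}{- \frac{56605}{-115 - 173696 + 111392} - 70853} = \frac{1}{- \frac{56605}{-62419} - 70853} = \frac{1}{\left(-56605\right) \left(- \frac{1}{62419}\right) - 70853} = \frac{1}{\frac{56605}{62419} - 70853} = \frac{1}{- \frac{4422516802}{62419}} = - \frac{62419}{4422516802}$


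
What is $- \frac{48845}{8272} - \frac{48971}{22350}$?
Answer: $- \frac{748386931}{92439600} \approx -8.096$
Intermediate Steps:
$- \frac{48845}{8272} - \frac{48971}{22350} = - \frac{748386931}{92439600}$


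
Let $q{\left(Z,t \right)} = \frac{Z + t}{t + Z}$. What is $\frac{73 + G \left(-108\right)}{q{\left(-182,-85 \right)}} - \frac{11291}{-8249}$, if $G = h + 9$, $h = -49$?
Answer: $\frac{36249148}{8249} \approx 4394.4$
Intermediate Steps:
$G = -40$ ($G = -49 + 9 = -40$)
$q{\left(Z,t \right)} = 1$ ($q{\left(Z,t \right)} = \frac{Z + t}{Z + t} = 1$)
$\frac{73 + G \left(-108\right)}{q{\left(-182,-85 \right)}} - \frac{11291}{-8249} = \frac{73 - -4320}{1} - \frac{11291}{-8249} = \left(73 + 4320\right) 1 - - \frac{11291}{8249} = 4393 \cdot 1 + \frac{11291}{8249} = 4393 + \frac{11291}{8249} = \frac{36249148}{8249}$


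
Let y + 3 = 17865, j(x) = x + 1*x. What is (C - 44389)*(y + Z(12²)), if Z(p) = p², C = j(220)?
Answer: -1696343502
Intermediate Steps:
j(x) = 2*x (j(x) = x + x = 2*x)
C = 440 (C = 2*220 = 440)
y = 17862 (y = -3 + 17865 = 17862)
(C - 44389)*(y + Z(12²)) = (440 - 44389)*(17862 + (12²)²) = -43949*(17862 + 144²) = -43949*(17862 + 20736) = -43949*38598 = -1696343502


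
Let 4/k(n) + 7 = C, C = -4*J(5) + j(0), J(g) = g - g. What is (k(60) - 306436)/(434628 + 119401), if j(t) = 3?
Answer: -306437/554029 ≈ -0.55311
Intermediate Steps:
J(g) = 0
C = 3 (C = -4*0 + 3 = 0 + 3 = 3)
k(n) = -1 (k(n) = 4/(-7 + 3) = 4/(-4) = 4*(-¼) = -1)
(k(60) - 306436)/(434628 + 119401) = (-1 - 306436)/(434628 + 119401) = -306437/554029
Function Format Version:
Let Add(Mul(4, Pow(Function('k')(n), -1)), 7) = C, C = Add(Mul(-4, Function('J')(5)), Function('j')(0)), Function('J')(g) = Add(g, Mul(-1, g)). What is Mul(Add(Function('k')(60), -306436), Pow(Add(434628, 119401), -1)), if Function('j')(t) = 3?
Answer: Rational(-306437, 554029) ≈ -0.55311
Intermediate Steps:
Function('J')(g) = 0
C = 3 (C = Add(Mul(-4, 0), 3) = Add(0, 3) = 3)
Function('k')(n) = -1 (Function('k')(n) = Mul(4, Pow(Add(-7, 3), -1)) = Mul(4, Pow(-4, -1)) = Mul(4, Rational(-1, 4)) = -1)
Mul(Add(Function('k')(60), -306436), Pow(Add(434628, 119401), -1)) = Mul(Add(-1, -306436), Pow(Add(434628, 119401), -1)) = Mul(-306437, Pow(554029, -1)) = Mul(-306437, Rational(1, 554029)) = Rational(-306437, 554029)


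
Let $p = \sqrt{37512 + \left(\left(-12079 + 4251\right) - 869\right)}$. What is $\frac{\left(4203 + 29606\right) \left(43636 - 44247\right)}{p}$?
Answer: $- \frac{20657299 \sqrt{28815}}{28815} \approx -1.2169 \cdot 10^{5}$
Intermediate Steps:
$p = \sqrt{28815}$ ($p = \sqrt{37512 - 8697} = \sqrt{28815} \approx 169.75$)
$\frac{\left(4203 + 29606\right) \left(43636 - 44247\right)}{p} = \frac{\left(4203 + 29606\right) \left(43636 - 44247\right)}{\sqrt{28815}} = 33809 \left(-611\right) \frac{\sqrt{28815}}{28815} = - 20657299 \frac{\sqrt{28815}}{28815} = - \frac{20657299 \sqrt{28815}}{28815}$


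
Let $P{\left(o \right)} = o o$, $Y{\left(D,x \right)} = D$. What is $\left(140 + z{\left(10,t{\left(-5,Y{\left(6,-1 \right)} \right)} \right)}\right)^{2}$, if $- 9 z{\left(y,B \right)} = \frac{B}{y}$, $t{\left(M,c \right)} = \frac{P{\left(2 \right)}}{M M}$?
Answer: $\frac{24805620004}{1265625} \approx 19600.0$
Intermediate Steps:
$P{\left(o \right)} = o^{2}$
$t{\left(M,c \right)} = \frac{4}{M^{2}}$ ($t{\left(M,c \right)} = \frac{2^{2}}{M M} = \frac{4}{M^{2}}$)
$z{\left(y,B \right)} = - \frac{B}{9 y}$ ($z{\left(y,B \right)} = - \frac{B \frac{1}{y}}{9} = - \frac{B}{9 y}$)
$\left(140 + z{\left(10,t{\left(-5,Y{\left(6,-1 \right)} \right)} \right)}\right)^{2} = \left(140 - \frac{4 \cdot \frac{1}{25}}{9 \cdot 10}\right)^{2} = \left(140 - \frac{1}{9} \cdot 4 \cdot \frac{1}{25} \cdot \frac{1}{10}\right)^{2} = \left(140 - \frac{4}{225} \cdot \frac{1}{10}\right)^{2} = \left(140 - \frac{2}{1125}\right)^{2} = \left(\frac{157498}{1125}\right)^{2} = \frac{24805620004}{1265625}$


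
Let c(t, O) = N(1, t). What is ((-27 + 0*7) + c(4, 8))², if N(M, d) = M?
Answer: 676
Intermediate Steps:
c(t, O) = 1
((-27 + 0*7) + c(4, 8))² = ((-27 + 0*7) + 1)² = ((-27 + 0) + 1)² = (-27 + 1)² = (-26)² = 676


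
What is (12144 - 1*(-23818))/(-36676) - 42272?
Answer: -775201917/18338 ≈ -42273.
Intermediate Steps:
(12144 - 1*(-23818))/(-36676) - 42272 = (12144 + 23818)*(-1/36676) - 42272 = 35962*(-1/36676) - 42272 = -17981/18338 - 42272 = -775201917/18338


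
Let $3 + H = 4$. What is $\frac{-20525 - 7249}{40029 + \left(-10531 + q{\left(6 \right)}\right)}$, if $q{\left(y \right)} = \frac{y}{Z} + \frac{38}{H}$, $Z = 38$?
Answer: $- \frac{527706}{561187} \approx -0.94034$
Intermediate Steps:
$H = 1$ ($H = -3 + 4 = 1$)
$q{\left(y \right)} = 38 + \frac{y}{38}$ ($q{\left(y \right)} = \frac{y}{38} + \frac{38}{1} = y \frac{1}{38} + 38 \cdot 1 = \frac{y}{38} + 38 = 38 + \frac{y}{38}$)
$\frac{-20525 - 7249}{40029 + \left(-10531 + q{\left(6 \right)}\right)} = \frac{-20525 - 7249}{40029 + \left(-10531 + \left(38 + \frac{1}{38} \cdot 6\right)\right)} = - \frac{27774}{40029 + \left(-10531 + \left(38 + \frac{3}{19}\right)\right)} = - \frac{27774}{40029 + \left(-10531 + \frac{725}{19}\right)} = - \frac{27774}{40029 - \frac{199364}{19}} = - \frac{27774}{\frac{561187}{19}} = \left(-27774\right) \frac{19}{561187} = - \frac{527706}{561187}$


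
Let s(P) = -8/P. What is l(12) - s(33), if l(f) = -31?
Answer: -1015/33 ≈ -30.758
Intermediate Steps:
l(12) - s(33) = -31 - (-8)/33 = -31 - 1*(-8/33) = -31 + 8/33 = -1015/33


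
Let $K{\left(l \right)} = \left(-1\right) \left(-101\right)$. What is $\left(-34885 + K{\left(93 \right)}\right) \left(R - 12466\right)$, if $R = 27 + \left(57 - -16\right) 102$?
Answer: $173676512$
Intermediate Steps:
$K{\left(l \right)} = 101$
$R = 7473$ ($R = 27 + \left(57 + 16\right) 102 = 27 + 73 \cdot 102 = 27 + 7446 = 7473$)
$\left(-34885 + K{\left(93 \right)}\right) \left(R - 12466\right) = \left(-34885 + 101\right) \left(7473 - 12466\right) = \left(-34784\right) \left(-4993\right) = 173676512$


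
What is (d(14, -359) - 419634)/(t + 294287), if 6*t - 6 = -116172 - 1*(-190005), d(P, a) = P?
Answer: -839240/613187 ≈ -1.3687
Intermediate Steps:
t = 24613/2 (t = 1 + (-116172 - 1*(-190005))/6 = 1 + (-116172 + 190005)/6 = 1 + (1/6)*73833 = 1 + 24611/2 = 24613/2 ≈ 12307.)
(d(14, -359) - 419634)/(t + 294287) = (14 - 419634)/(24613/2 + 294287) = -419620/613187/2 = -419620*2/613187 = -839240/613187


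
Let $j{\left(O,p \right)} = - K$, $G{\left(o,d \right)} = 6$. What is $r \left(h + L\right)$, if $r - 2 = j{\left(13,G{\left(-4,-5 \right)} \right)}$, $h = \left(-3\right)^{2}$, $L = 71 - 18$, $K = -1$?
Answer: $186$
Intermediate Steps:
$L = 53$
$h = 9$
$j{\left(O,p \right)} = 1$ ($j{\left(O,p \right)} = \left(-1\right) \left(-1\right) = 1$)
$r = 3$ ($r = 2 + 1 = 3$)
$r \left(h + L\right) = 3 \left(9 + 53\right) = 3 \cdot 62 = 186$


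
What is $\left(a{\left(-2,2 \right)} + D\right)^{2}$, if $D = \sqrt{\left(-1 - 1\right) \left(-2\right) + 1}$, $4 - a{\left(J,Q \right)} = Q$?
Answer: $\left(2 + \sqrt{5}\right)^{2} \approx 17.944$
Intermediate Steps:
$a{\left(J,Q \right)} = 4 - Q$
$D = \sqrt{5}$ ($D = \sqrt{\left(-2\right) \left(-2\right) + 1} = \sqrt{4 + 1} = \sqrt{5} \approx 2.2361$)
$\left(a{\left(-2,2 \right)} + D\right)^{2} = \left(\left(4 - 2\right) + \sqrt{5}\right)^{2} = \left(2 + \sqrt{5}\right)^{2}$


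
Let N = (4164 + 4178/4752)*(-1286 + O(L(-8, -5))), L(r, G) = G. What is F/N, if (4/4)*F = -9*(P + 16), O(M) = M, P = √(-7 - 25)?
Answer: 342144/12775417123 + 85536*I*√2/12775417123 ≈ 2.6781e-5 + 9.4687e-6*I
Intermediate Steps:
P = 4*I*√2 (P = √(-32) = 4*I*√2 ≈ 5.6569*I)
F = -144 - 36*I*√2 (F = -9*(4*I*√2 + 16) = -9*(16 + 4*I*√2) = -144 - 36*I*√2 ≈ -144.0 - 50.912*I)
N = -12775417123/2376 (N = (4164 + 4178/4752)*(-1286 - 5) = (4164 + 4178*(1/4752))*(-1291) = (4164 + 2089/2376)*(-1291) = (9895753/2376)*(-1291) = -12775417123/2376 ≈ -5.3769e+6)
F/N = (-144 - 36*I*√2)/(-12775417123/2376) = (-144 - 36*I*√2)*(-2376/12775417123) = 342144/12775417123 + 85536*I*√2/12775417123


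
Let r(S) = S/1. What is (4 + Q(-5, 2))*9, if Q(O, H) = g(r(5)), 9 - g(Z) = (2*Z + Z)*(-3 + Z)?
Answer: -153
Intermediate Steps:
r(S) = S (r(S) = S*1 = S)
g(Z) = 9 - 3*Z*(-3 + Z) (g(Z) = 9 - (2*Z + Z)*(-3 + Z) = 9 - 3*Z*(-3 + Z))
Q(O, H) = -21 (Q(O, H) = 9 - 3*5² + 9*5 = 9 - 3*25 + 45 = 9 - 75 + 45 = -21)
(4 + Q(-5, 2))*9 = (4 - 21)*9 = -17*9 = -153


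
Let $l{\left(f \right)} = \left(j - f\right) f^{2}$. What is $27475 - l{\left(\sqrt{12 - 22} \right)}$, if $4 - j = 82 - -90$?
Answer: $25795 - 10 i \sqrt{10} \approx 25795.0 - 31.623 i$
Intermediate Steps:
$j = -168$ ($j = 4 - \left(82 - -90\right) = 4 - \left(82 + 90\right) = 4 - 172 = -168$)
$l{\left(f \right)} = f^{2} \left(-168 - f\right)$ ($l{\left(f \right)} = \left(-168 - f\right) f^{2} = f^{2} \left(-168 - f\right)$)
$27475 - l{\left(\sqrt{12 - 22} \right)} = 27475 - \left(\sqrt{12 - 22}\right)^{2} \left(-168 - \sqrt{12 - 22}\right) = 27475 - \left(\sqrt{-10}\right)^{2} \left(-168 - \sqrt{-10}\right) = 27475 - \left(i \sqrt{10}\right)^{2} \left(-168 - i \sqrt{10}\right) = 27475 - - 10 \left(-168 - i \sqrt{10}\right) = 27475 - \left(1680 + 10 i \sqrt{10}\right) = 25795 - 10 i \sqrt{10}$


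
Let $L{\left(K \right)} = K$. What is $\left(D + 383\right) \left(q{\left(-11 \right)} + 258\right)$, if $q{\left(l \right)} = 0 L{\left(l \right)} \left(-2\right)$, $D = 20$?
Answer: $103974$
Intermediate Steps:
$q{\left(l \right)} = 0$ ($q{\left(l \right)} = 0 l \left(-2\right) = 0 \left(-2\right) = 0$)
$\left(D + 383\right) \left(q{\left(-11 \right)} + 258\right) = \left(20 + 383\right) \left(0 + 258\right) = 403 \cdot 258 = 103974$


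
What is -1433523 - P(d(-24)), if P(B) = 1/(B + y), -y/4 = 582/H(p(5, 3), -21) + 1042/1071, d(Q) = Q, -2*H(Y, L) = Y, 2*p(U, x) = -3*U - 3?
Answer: -837085685457/583936 ≈ -1.4335e+6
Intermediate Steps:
p(U, x) = -3/2 - 3*U/2 (p(U, x) = (-3*U - 3)/2 = (-3 - 3*U)/2 = -3/2 - 3*U/2)
H(Y, L) = -Y/2
y = -558232/1071 (y = -4*(582/((-(-3/2 - 3/2*5)/2)) + 1042/1071) = -4*(582/((-(-3/2 - 15/2)/2)) + 1042*(1/1071)) = -4*(582/((-½*(-9))) + 1042/1071) = -4*(582/(9/2) + 1042/1071) = -4*(582*(2/9) + 1042/1071) = -4*(388/3 + 1042/1071) = -4*139558/1071 = -558232/1071 ≈ -521.22)
P(B) = 1/(-558232/1071 + B) (P(B) = 1/(B - 558232/1071) = 1/(-558232/1071 + B))
-1433523 - P(d(-24)) = -1433523 - 1071/(-558232 + 1071*(-24)) = -1433523 - 1071/(-558232 - 25704) = -1433523 - 1071/(-583936) = -1433523 - 1071*(-1)/583936 = -1433523 - 1*(-1071/583936) = -1433523 + 1071/583936 = -837085685457/583936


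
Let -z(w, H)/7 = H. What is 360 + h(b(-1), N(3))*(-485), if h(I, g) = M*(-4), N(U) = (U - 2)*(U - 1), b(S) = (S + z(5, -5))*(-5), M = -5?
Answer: -9340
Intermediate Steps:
z(w, H) = -7*H
b(S) = -175 - 5*S (b(S) = (S - 7*(-5))*(-5) = (S + 35)*(-5) = (35 + S)*(-5) = -175 - 5*S)
N(U) = (-1 + U)*(-2 + U) (N(U) = (-2 + U)*(-1 + U) = (-1 + U)*(-2 + U))
h(I, g) = 20 (h(I, g) = -5*(-4) = 20)
360 + h(b(-1), N(3))*(-485) = 360 + 20*(-485) = 360 - 9700 = -9340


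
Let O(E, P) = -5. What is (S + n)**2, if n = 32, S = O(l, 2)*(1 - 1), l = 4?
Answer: 1024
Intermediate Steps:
S = 0 (S = -5*(1 - 1) = -5*0 = 0)
(S + n)**2 = (0 + 32)**2 = 32**2 = 1024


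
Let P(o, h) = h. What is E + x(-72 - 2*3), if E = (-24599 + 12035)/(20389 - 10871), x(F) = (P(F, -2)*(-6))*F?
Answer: -4460706/4759 ≈ -937.32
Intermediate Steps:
x(F) = 12*F (x(F) = (-2*(-6))*F = 12*F)
E = -6282/4759 (E = -12564/9518 = -12564*1/9518 = -6282/4759 ≈ -1.3200)
E + x(-72 - 2*3) = -6282/4759 + 12*(-72 - 2*3) = -6282/4759 + 12*(-72 - 6) = -6282/4759 + 12*(-78) = -6282/4759 - 936 = -4460706/4759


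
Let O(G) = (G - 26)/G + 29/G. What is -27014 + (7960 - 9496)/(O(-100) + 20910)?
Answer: -56489047958/2091097 ≈ -27014.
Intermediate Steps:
O(G) = 29/G + (-26 + G)/G (O(G) = (-26 + G)/G + 29/G = 29/G + (-26 + G)/G)
-27014 + (7960 - 9496)/(O(-100) + 20910) = -27014 + (7960 - 9496)/((3 - 100)/(-100) + 20910) = -27014 - 1536/(-1/100*(-97) + 20910) = -27014 - 1536/(97/100 + 20910) = -27014 - 1536/2091097/100 = -27014 - 1536*100/2091097 = -27014 - 153600/2091097 = -56489047958/2091097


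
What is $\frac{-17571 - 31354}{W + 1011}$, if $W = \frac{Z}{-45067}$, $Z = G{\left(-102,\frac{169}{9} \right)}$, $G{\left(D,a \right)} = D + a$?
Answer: $- \frac{19844126775}{410065382} \approx -48.393$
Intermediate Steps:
$Z = - \frac{749}{9}$ ($Z = -102 + \frac{169}{9} = - \frac{749}{9} \approx -83.222$)
$W = \frac{749}{405603}$ ($W = - \frac{749}{9 \left(-45067\right)} = \left(- \frac{749}{9}\right) \left(- \frac{1}{45067}\right) = \frac{749}{405603} \approx 0.0018466$)
$\frac{-17571 - 31354}{W + 1011} = \frac{-17571 - 31354}{\frac{749}{405603} + 1011} = - \frac{48925}{\frac{410065382}{405603}} = \left(-48925\right) \frac{405603}{410065382} = - \frac{19844126775}{410065382}$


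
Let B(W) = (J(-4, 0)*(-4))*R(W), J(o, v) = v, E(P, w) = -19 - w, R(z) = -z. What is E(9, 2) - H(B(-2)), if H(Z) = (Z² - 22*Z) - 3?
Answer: -18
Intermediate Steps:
B(W) = 0 (B(W) = (0*(-4))*(-W) = 0*(-W) = 0)
H(Z) = -3 + Z² - 22*Z
E(9, 2) - H(B(-2)) = (-19 - 1*2) - (-3 + 0² - 22*0) = (-19 - 2) - (-3 + 0 + 0) = -21 - 1*(-3) = -21 + 3 = -18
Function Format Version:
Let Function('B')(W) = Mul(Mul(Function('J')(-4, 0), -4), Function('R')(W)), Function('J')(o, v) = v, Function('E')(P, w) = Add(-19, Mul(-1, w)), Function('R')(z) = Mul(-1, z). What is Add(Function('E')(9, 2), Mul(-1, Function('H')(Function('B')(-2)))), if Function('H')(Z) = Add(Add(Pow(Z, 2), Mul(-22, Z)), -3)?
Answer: -18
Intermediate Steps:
Function('B')(W) = 0 (Function('B')(W) = Mul(Mul(0, -4), Mul(-1, W)) = Mul(0, Mul(-1, W)) = 0)
Function('H')(Z) = Add(-3, Pow(Z, 2), Mul(-22, Z))
Add(Function('E')(9, 2), Mul(-1, Function('H')(Function('B')(-2)))) = Add(Add(-19, Mul(-1, 2)), Mul(-1, Add(-3, Pow(0, 2), Mul(-22, 0)))) = Add(Add(-19, -2), Mul(-1, Add(-3, 0, 0))) = Add(-21, Mul(-1, -3)) = Add(-21, 3) = -18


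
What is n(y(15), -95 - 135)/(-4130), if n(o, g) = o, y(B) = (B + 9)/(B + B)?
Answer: -2/10325 ≈ -0.00019370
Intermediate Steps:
y(B) = (9 + B)/(2*B) (y(B) = (9 + B)/((2*B)) = (9 + B)*(1/(2*B)) = (9 + B)/(2*B))
n(y(15), -95 - 135)/(-4130) = ((½)*(9 + 15)/15)/(-4130) = ((½)*(1/15)*24)*(-1/4130) = (⅘)*(-1/4130) = -2/10325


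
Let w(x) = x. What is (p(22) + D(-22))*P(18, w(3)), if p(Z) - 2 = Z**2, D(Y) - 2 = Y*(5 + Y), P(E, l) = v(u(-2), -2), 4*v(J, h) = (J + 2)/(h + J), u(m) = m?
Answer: 0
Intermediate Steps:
v(J, h) = (2 + J)/(4*(J + h)) (v(J, h) = ((J + 2)/(h + J))/4 = ((2 + J)/(J + h))/4 = (2 + J)/(4*(J + h)))
P(E, l) = 0 (P(E, l) = (2 - 2)/(4*(-2 - 2)) = (1/4)*0/(-4) = (1/4)*(-1/4)*0 = 0)
D(Y) = 2 + Y*(5 + Y)
p(Z) = 2 + Z**2
(p(22) + D(-22))*P(18, w(3)) = ((2 + 22**2) + (2 + (-22)**2 + 5*(-22)))*0 = ((2 + 484) + (2 + 484 - 110))*0 = (486 + 376)*0 = 862*0 = 0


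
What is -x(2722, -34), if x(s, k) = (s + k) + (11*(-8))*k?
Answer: -5680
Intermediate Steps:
x(s, k) = s - 87*k (x(s, k) = (k + s) - 88*k = s - 87*k)
-x(2722, -34) = -(2722 - 87*(-34)) = -(2722 + 2958) = -1*5680 = -5680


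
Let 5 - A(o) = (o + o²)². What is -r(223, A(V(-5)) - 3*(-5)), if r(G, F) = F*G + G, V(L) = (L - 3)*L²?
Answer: 353240915317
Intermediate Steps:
V(L) = L²*(-3 + L) (V(L) = (-3 + L)*L² = L²*(-3 + L))
A(o) = 5 - (o + o²)²
r(G, F) = G + F*G
-r(223, A(V(-5)) - 3*(-5)) = -223*(1 + ((5 - ((-5)²*(-3 - 5))²*(1 + (-5)²*(-3 - 5))²) - 3*(-5))) = -223*(1 + ((5 - (25*(-8))²*(1 + 25*(-8))²) + 15)) = -223*(1 + ((5 - 1*(-200)²*(1 - 200)²) + 15)) = -223*(1 + ((5 - 1*40000*(-199)²) + 15)) = -223*(1 + ((5 - 1*40000*39601) + 15)) = -223*(1 + ((5 - 1584040000) + 15)) = -223*(1 + (-1584039995 + 15)) = -223*(1 - 1584039980) = -223*(-1584039979) = -1*(-353240915317) = 353240915317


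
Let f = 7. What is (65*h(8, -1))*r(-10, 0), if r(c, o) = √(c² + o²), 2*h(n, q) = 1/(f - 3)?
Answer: 325/4 ≈ 81.250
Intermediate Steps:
h(n, q) = ⅛ (h(n, q) = 1/(2*(7 - 3)) = (½)/4 = (½)*(¼) = ⅛)
(65*h(8, -1))*r(-10, 0) = (65*(⅛))*√((-10)² + 0²) = 65*√(100 + 0)/8 = 65*√100/8 = (65/8)*10 = 325/4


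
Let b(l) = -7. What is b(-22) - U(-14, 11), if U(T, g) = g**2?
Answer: -128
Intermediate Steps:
b(-22) - U(-14, 11) = -7 - 1*11**2 = -7 - 1*121 = -7 - 121 = -128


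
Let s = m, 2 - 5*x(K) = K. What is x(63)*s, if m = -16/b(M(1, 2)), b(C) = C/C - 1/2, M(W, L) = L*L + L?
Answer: 1952/5 ≈ 390.40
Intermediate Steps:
M(W, L) = L + L² (M(W, L) = L² + L = L + L²)
b(C) = ½ (b(C) = 1 - 1*½ = 1 - ½ = ½)
x(K) = ⅖ - K/5
m = -32 (m = -16/½ = -16*2 = -32)
s = -32
x(63)*s = (⅖ - ⅕*63)*(-32) = (⅖ - 63/5)*(-32) = -61/5*(-32) = 1952/5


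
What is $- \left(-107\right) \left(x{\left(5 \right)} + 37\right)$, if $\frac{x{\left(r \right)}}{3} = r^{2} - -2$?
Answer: $12626$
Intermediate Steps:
$x{\left(r \right)} = 6 + 3 r^{2}$ ($x{\left(r \right)} = 3 \left(r^{2} - -2\right) = 3 \left(r^{2} + 2\right) = 3 \left(2 + r^{2}\right) = 6 + 3 r^{2}$)
$- \left(-107\right) \left(x{\left(5 \right)} + 37\right) = - \left(-107\right) \left(\left(6 + 3 \cdot 5^{2}\right) + 37\right) = - \left(-107\right) \left(\left(6 + 3 \cdot 25\right) + 37\right) = - \left(-107\right) \left(\left(6 + 75\right) + 37\right) = - \left(-107\right) \left(81 + 37\right) = - \left(-107\right) 118 = \left(-1\right) \left(-12626\right) = 12626$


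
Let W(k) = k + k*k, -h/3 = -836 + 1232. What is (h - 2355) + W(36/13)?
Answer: -597003/169 ≈ -3532.6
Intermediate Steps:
h = -1188 (h = -3*(-836 + 1232) = -3*396 = -1188)
W(k) = k + k**2
(h - 2355) + W(36/13) = (-1188 - 2355) + (36/13)*(1 + 36/13) = -3543 + (36*(1/13))*(1 + 36*(1/13)) = -3543 + 36*(1 + 36/13)/13 = -3543 + (36/13)*(49/13) = -3543 + 1764/169 = -597003/169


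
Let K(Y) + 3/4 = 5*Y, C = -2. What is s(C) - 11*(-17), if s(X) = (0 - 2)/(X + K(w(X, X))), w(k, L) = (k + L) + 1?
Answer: 13285/71 ≈ 187.11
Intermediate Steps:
w(k, L) = 1 + L + k (w(k, L) = (L + k) + 1 = 1 + L + k)
K(Y) = -¾ + 5*Y
s(X) = -2/(17/4 + 11*X) (s(X) = (0 - 2)/(X + (-¾ + 5*(1 + X + X))) = -2/(X + (-¾ + 5*(1 + 2*X))) = -2/(X + (-¾ + (5 + 10*X))) = -2/(X + (17/4 + 10*X)) = -2/(17/4 + 11*X))
s(C) - 11*(-17) = -8/(17 + 44*(-2)) - 11*(-17) = -8/(17 - 88) + 187 = -8/(-71) + 187 = -8*(-1/71) + 187 = 8/71 + 187 = 13285/71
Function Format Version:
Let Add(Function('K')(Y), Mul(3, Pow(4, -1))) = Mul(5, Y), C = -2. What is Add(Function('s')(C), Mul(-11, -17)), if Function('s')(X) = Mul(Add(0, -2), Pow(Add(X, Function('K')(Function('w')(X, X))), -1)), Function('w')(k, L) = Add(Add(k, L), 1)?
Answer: Rational(13285, 71) ≈ 187.11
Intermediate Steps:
Function('w')(k, L) = Add(1, L, k) (Function('w')(k, L) = Add(Add(L, k), 1) = Add(1, L, k))
Function('K')(Y) = Add(Rational(-3, 4), Mul(5, Y))
Function('s')(X) = Mul(-2, Pow(Add(Rational(17, 4), Mul(11, X)), -1)) (Function('s')(X) = Mul(Add(0, -2), Pow(Add(X, Add(Rational(-3, 4), Mul(5, Add(1, X, X)))), -1)) = Mul(-2, Pow(Add(X, Add(Rational(-3, 4), Mul(5, Add(1, Mul(2, X))))), -1)) = Mul(-2, Pow(Add(X, Add(Rational(-3, 4), Add(5, Mul(10, X)))), -1)) = Mul(-2, Pow(Add(X, Add(Rational(17, 4), Mul(10, X))), -1)) = Mul(-2, Pow(Add(Rational(17, 4), Mul(11, X)), -1)))
Add(Function('s')(C), Mul(-11, -17)) = Add(Mul(-8, Pow(Add(17, Mul(44, -2)), -1)), Mul(-11, -17)) = Add(Mul(-8, Pow(Add(17, -88), -1)), 187) = Add(Mul(-8, Pow(-71, -1)), 187) = Add(Mul(-8, Rational(-1, 71)), 187) = Add(Rational(8, 71), 187) = Rational(13285, 71)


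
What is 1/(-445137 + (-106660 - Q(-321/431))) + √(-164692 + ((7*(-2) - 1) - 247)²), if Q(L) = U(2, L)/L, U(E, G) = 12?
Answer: -107/59040555 + 12*I*√667 ≈ -1.8123e-6 + 309.92*I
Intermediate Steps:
Q(L) = 12/L
1/(-445137 + (-106660 - Q(-321/431))) + √(-164692 + ((7*(-2) - 1) - 247)²) = 1/(-445137 + (-106660 - 12/((-321/431)))) + √(-164692 + ((7*(-2) - 1) - 247)²) = 1/(-445137 + (-106660 - 12/((-321*1/431)))) + √(-164692 + ((-14 - 1) - 247)²) = 1/(-445137 + (-106660 - 12/(-321/431))) + √(-164692 + (-15 - 247)²) = 1/(-445137 + (-106660 - 12*(-431)/321)) + √(-164692 + (-262)²) = 1/(-445137 + (-106660 - 1*(-1724/107))) + √(-164692 + 68644) = 1/(-445137 + (-106660 + 1724/107)) + √(-96048) = 1/(-445137 - 11410896/107) + 12*I*√667 = 1/(-59040555/107) + 12*I*√667 = -107/59040555 + 12*I*√667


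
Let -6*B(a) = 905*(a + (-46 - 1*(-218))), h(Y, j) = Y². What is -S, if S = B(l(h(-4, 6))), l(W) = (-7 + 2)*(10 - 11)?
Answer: 53395/2 ≈ 26698.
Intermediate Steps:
l(W) = 5 (l(W) = -5*(-1) = 5)
B(a) = -77830/3 - 905*a/6 (B(a) = -905*(a + (-46 - 1*(-218)))/6 = -905*(a + (-46 + 218))/6 = -905*(a + 172)/6 = -905*(172 + a)/6 = -(155660 + 905*a)/6 = -77830/3 - 905*a/6)
S = -53395/2 (S = -77830/3 - 905/6*5 = -77830/3 - 4525/6 = -53395/2 ≈ -26698.)
-S = -1*(-53395/2) = 53395/2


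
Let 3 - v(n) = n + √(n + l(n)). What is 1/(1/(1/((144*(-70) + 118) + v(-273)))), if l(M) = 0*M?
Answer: I/(√273 - 9686*I) ≈ -0.00010324 + 1.7611e-7*I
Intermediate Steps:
l(M) = 0
v(n) = 3 - n - √n (v(n) = 3 - (n + √(n + 0)) = 3 - (n + √n) = 3 + (-n - √n) = 3 - n - √n)
1/(1/(1/((144*(-70) + 118) + v(-273)))) = 1/(1/(1/((144*(-70) + 118) + (3 - 1*(-273) - √(-273))))) = 1/(1/(1/((-10080 + 118) + (3 + 273 - I*√273)))) = 1/(1/(1/(-9962 + (3 + 273 - I*√273)))) = 1/(1/(1/(-9962 + (276 - I*√273)))) = 1/(1/(1/(-9686 - I*√273))) = 1/(-9686 - I*√273)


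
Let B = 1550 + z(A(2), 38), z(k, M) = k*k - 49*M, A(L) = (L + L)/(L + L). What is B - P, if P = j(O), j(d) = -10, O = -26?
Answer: -301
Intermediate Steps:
A(L) = 1 (A(L) = (2*L)/((2*L)) = (2*L)*(1/(2*L)) = 1)
P = -10
z(k, M) = k**2 - 49*M
B = -311 (B = 1550 + (1**2 - 49*38) = 1550 + (1 - 1862) = 1550 - 1861 = -311)
B - P = -311 - 1*(-10) = -311 + 10 = -301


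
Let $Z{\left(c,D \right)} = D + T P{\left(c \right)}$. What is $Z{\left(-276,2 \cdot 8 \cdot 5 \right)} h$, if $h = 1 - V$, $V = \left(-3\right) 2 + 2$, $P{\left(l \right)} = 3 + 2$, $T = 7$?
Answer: $575$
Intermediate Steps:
$P{\left(l \right)} = 5$
$V = -4$ ($V = -6 + 2 = -4$)
$Z{\left(c,D \right)} = 35 + D$ ($Z{\left(c,D \right)} = D + 7 \cdot 5 = D + 35 = 35 + D$)
$h = 5$ ($h = 1 - -4 = 1 + 4 = 5$)
$Z{\left(-276,2 \cdot 8 \cdot 5 \right)} h = \left(35 + 2 \cdot 8 \cdot 5\right) 5 = \left(35 + 16 \cdot 5\right) 5 = \left(35 + 80\right) 5 = 115 \cdot 5 = 575$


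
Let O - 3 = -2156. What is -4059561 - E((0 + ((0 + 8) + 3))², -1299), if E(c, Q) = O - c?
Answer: -4057287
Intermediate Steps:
O = -2153 (O = 3 - 2156 = -2153)
E(c, Q) = -2153 - c
-4059561 - E((0 + ((0 + 8) + 3))², -1299) = -4059561 - (-2153 - (0 + ((0 + 8) + 3))²) = -4059561 - (-2153 - (0 + (8 + 3))²) = -4059561 - (-2153 - (0 + 11)²) = -4059561 - (-2153 - 1*11²) = -4059561 - (-2153 - 1*121) = -4059561 - (-2153 - 121) = -4059561 - 1*(-2274) = -4059561 + 2274 = -4057287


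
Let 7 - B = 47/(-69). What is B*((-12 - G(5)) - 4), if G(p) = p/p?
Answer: -9010/69 ≈ -130.58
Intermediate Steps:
G(p) = 1
B = 530/69 (B = 7 - 47/(-69) = 7 - 47*(-1)/69 = 7 - 1*(-47/69) = 7 + 47/69 = 530/69 ≈ 7.6812)
B*((-12 - G(5)) - 4) = 530*((-12 - 1*1) - 4)/69 = 530*((-12 - 1) - 4)/69 = 530*(-13 - 4)/69 = (530/69)*(-17) = -9010/69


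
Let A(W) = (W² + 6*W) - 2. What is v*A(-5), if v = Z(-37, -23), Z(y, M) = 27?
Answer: -189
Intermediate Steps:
v = 27
A(W) = -2 + W² + 6*W
v*A(-5) = 27*(-2 + (-5)² + 6*(-5)) = 27*(-2 + 25 - 30) = 27*(-7) = -189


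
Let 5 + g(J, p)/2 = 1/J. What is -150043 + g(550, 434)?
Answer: -41264574/275 ≈ -1.5005e+5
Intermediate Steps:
g(J, p) = -10 + 2/J
-150043 + g(550, 434) = -150043 + (-10 + 2/550) = -150043 + (-10 + 2*(1/550)) = -150043 + (-10 + 1/275) = -150043 - 2749/275 = -41264574/275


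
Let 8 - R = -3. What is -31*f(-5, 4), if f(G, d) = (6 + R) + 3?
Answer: -620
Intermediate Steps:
R = 11 (R = 8 - 1*(-3) = 8 + 3 = 11)
f(G, d) = 20 (f(G, d) = (6 + 11) + 3 = 17 + 3 = 20)
-31*f(-5, 4) = -31*20 = -620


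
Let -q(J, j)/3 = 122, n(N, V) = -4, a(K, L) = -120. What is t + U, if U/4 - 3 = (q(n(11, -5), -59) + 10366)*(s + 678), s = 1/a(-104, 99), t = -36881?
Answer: 81248393/3 ≈ 2.7083e+7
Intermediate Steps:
q(J, j) = -366 (q(J, j) = -3*122 = -366)
s = -1/120 (s = 1/(-120) = -1/120 ≈ -0.0083333)
U = 81359036/3 (U = 12 + 4*((-366 + 10366)*(-1/120 + 678)) = 12 + 4*(10000*(81359/120)) = 12 + 4*(20339750/3) = 12 + 81359000/3 = 81359036/3 ≈ 2.7120e+7)
t + U = -36881 + 81359036/3 = 81248393/3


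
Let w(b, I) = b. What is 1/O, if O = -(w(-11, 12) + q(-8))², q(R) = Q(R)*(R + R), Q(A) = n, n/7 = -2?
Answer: -1/45369 ≈ -2.2041e-5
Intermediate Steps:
n = -14 (n = 7*(-2) = -14)
Q(A) = -14
q(R) = -28*R (q(R) = -14*(R + R) = -28*R)
O = -45369 (O = -(-11 - 28*(-8))² = -(-11 + 224)² = -1*213² = -1*45369 = -45369)
1/O = 1/(-45369) = -1/45369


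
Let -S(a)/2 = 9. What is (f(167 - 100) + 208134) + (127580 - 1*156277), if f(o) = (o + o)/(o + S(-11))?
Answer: 8792547/49 ≈ 1.7944e+5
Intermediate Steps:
S(a) = -18 (S(a) = -2*9 = -18)
f(o) = 2*o/(-18 + o) (f(o) = (o + o)/(o - 18) = (2*o)/(-18 + o) = 2*o/(-18 + o))
(f(167 - 100) + 208134) + (127580 - 1*156277) = (2*(167 - 100)/(-18 + (167 - 100)) + 208134) + (127580 - 1*156277) = (2*67/(-18 + 67) + 208134) + (127580 - 156277) = (2*67/49 + 208134) - 28697 = (2*67*(1/49) + 208134) - 28697 = (134/49 + 208134) - 28697 = 10198700/49 - 28697 = 8792547/49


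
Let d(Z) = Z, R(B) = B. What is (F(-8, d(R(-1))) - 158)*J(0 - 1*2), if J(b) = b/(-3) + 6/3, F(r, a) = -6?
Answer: -1312/3 ≈ -437.33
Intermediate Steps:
J(b) = 2 - b/3 (J(b) = b*(-⅓) + 6*(⅓) = -b/3 + 2 = 2 - b/3)
(F(-8, d(R(-1))) - 158)*J(0 - 1*2) = (-6 - 158)*(2 - (0 - 1*2)/3) = -164*(2 - (0 - 2)/3) = -164*(2 - ⅓*(-2)) = -164*(2 + ⅔) = -164*8/3 = -1312/3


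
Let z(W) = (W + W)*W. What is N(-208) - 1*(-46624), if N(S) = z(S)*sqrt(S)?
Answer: 46624 + 346112*I*sqrt(13) ≈ 46624.0 + 1.2479e+6*I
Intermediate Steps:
z(W) = 2*W**2 (z(W) = (2*W)*W = 2*W**2)
N(S) = 2*S**(5/2) (N(S) = (2*S**2)*sqrt(S) = 2*S**(5/2))
N(-208) - 1*(-46624) = 2*(-208)**(5/2) - 1*(-46624) = 2*(173056*I*sqrt(13)) + 46624 = 346112*I*sqrt(13) + 46624 = 46624 + 346112*I*sqrt(13)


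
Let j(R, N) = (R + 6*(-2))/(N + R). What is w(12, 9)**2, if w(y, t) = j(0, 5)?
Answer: 144/25 ≈ 5.7600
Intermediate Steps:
j(R, N) = (-12 + R)/(N + R) (j(R, N) = (R - 12)/(N + R) = (-12 + R)/(N + R))
w(y, t) = -12/5 (w(y, t) = (-12 + 0)/(5 + 0) = -12/5)
w(12, 9)**2 = (-12/5)**2 = 144/25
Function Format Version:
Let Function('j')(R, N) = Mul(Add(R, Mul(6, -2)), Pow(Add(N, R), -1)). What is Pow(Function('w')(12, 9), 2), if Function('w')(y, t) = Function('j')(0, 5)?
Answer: Rational(144, 25) ≈ 5.7600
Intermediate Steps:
Function('j')(R, N) = Mul(Pow(Add(N, R), -1), Add(-12, R)) (Function('j')(R, N) = Mul(Add(R, -12), Pow(Add(N, R), -1)) = Mul(Add(-12, R), Pow(Add(N, R), -1)) = Mul(Pow(Add(N, R), -1), Add(-12, R)))
Function('w')(y, t) = Rational(-12, 5) (Function('w')(y, t) = Mul(Pow(Add(5, 0), -1), Add(-12, 0)) = Mul(Pow(5, -1), -12) = Mul(Rational(1, 5), -12) = Rational(-12, 5))
Pow(Function('w')(12, 9), 2) = Pow(Rational(-12, 5), 2) = Rational(144, 25)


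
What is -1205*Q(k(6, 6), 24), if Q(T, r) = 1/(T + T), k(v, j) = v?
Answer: -1205/12 ≈ -100.42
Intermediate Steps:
Q(T, r) = 1/(2*T)
-1205*Q(k(6, 6), 24) = -1205/(2*6) = -1205*1/12 = -1205/12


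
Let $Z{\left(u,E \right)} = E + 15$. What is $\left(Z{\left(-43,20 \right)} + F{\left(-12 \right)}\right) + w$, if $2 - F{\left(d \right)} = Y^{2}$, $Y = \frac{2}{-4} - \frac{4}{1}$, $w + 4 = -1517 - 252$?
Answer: $- \frac{7025}{4} \approx -1756.3$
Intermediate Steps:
$Z{\left(u,E \right)} = 15 + E$
$w = -1773$ ($w = -4 - 1769 = -1773$)
$Y = - \frac{9}{2}$ ($Y = 2 \left(- \frac{1}{4}\right) - 4 = - \frac{1}{2} - 4 = - \frac{9}{2} \approx -4.5$)
$F{\left(d \right)} = - \frac{73}{4}$ ($F{\left(d \right)} = 2 - \left(- \frac{9}{2}\right)^{2} = 2 - \frac{81}{4} = - \frac{73}{4}$)
$\left(Z{\left(-43,20 \right)} + F{\left(-12 \right)}\right) + w = \left(\left(15 + 20\right) - \frac{73}{4}\right) - 1773 = \left(35 - \frac{73}{4}\right) - 1773 = \frac{67}{4} - 1773 = - \frac{7025}{4}$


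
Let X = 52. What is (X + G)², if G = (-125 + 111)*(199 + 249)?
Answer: 38688400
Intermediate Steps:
G = -6272 (G = -14*448 = -6272)
(X + G)² = (52 - 6272)² = (-6220)² = 38688400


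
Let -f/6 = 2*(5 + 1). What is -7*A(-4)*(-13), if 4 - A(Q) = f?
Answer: 6916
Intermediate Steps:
f = -72 (f = -12*(5 + 1) = -12*6 = -6*12 = -72)
A(Q) = 76 (A(Q) = 4 - 1*(-72) = 4 + 72 = 76)
-7*A(-4)*(-13) = -7*76*(-13) = -532*(-13) = 6916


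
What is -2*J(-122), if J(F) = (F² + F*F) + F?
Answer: -59292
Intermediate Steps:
J(F) = F + 2*F² (J(F) = (F² + F²) + F = 2*F² + F = F + 2*F²)
-2*J(-122) = -(-244)*(1 + 2*(-122)) = -(-244)*(1 - 244) = -(-244)*(-243) = -2*29646 = -59292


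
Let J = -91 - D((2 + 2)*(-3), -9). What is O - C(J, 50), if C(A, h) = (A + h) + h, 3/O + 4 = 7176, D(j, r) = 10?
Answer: 7175/7172 ≈ 1.0004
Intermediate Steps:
J = -101 (J = -91 - 1*10 = -91 - 10 = -101)
O = 3/7172 (O = 3/(-4 + 7176) = 3/7172 ≈ 0.00041829)
C(A, h) = A + 2*h
O - C(J, 50) = 3/7172 - (-101 + 2*50) = 3/7172 - (-101 + 100) = 3/7172 - 1*(-1) = 3/7172 + 1 = 7175/7172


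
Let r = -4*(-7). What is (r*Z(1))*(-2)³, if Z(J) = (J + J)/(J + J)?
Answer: -224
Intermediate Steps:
r = 28
Z(J) = 1 (Z(J) = (2*J)/((2*J)) = (2*J)*(1/(2*J)) = 1)
(r*Z(1))*(-2)³ = (28*1)*(-2)³ = 28*(-8) = -224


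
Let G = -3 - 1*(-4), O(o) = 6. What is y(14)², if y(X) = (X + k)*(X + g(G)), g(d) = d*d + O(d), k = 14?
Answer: 345744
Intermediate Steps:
G = 1 (G = -3 + 4 = 1)
g(d) = 6 + d² (g(d) = d*d + 6 = d² + 6 = 6 + d²)
y(X) = (7 + X)*(14 + X) (y(X) = (X + 14)*(X + (6 + 1²)) = (14 + X)*(X + (6 + 1)) = (14 + X)*(X + 7) = (14 + X)*(7 + X) = (7 + X)*(14 + X))
y(14)² = (98 + 14² + 21*14)² = (98 + 196 + 294)² = 588² = 345744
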